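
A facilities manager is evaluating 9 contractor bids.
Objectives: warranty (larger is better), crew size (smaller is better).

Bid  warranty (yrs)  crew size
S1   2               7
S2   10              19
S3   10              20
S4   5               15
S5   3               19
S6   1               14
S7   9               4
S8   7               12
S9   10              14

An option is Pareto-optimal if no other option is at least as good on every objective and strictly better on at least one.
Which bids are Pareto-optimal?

S1: dominated by S7 (warranty 9≥2, crew size 4≤7).
S2: dominated by S9 (warranty 10≥10, crew size 14≤19).
S3: dominated by S2 (warranty 10≥10, crew size 19≤20).
S4: dominated by S7 (warranty 9≥5, crew size 4≤15).
S5: dominated by S2 (warranty 10≥3, crew size 19≤19).
S6: dominated by S1 (warranty 2≥1, crew size 7≤14).
S7: not dominated (best crew size).
S8: dominated by S7 (warranty 9≥7, crew size 4≤12).
S9: not dominated.

S7, S9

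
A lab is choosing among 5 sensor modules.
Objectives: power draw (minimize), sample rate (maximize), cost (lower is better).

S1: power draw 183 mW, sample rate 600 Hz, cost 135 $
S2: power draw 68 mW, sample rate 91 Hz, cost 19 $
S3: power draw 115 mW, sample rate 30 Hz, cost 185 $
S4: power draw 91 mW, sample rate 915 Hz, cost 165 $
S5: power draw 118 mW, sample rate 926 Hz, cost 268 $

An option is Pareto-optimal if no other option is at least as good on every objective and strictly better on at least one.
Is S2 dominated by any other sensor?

No

S1: worse on power draw (183 vs 68).
S3: worse on power draw (115 vs 68).
S4: worse on power draw (91 vs 68).
S5: worse on power draw (118 vs 68).
No option is at least as good as S2 on every objective and strictly better on one.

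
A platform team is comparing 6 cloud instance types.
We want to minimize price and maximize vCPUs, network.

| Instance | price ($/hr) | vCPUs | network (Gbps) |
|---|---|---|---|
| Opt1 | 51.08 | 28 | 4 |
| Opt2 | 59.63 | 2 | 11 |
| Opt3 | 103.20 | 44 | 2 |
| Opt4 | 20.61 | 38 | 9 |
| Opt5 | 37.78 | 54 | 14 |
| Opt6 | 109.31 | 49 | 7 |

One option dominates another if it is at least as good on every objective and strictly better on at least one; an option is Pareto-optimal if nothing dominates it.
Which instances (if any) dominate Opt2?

Opt5

Opt5: price 37.78≤59.63, vCPUs 54≥2, network 14≥11 — dominates Opt2.
Others (Opt1, Opt3, Opt4, Opt6) are each worse than Opt2 on at least one objective.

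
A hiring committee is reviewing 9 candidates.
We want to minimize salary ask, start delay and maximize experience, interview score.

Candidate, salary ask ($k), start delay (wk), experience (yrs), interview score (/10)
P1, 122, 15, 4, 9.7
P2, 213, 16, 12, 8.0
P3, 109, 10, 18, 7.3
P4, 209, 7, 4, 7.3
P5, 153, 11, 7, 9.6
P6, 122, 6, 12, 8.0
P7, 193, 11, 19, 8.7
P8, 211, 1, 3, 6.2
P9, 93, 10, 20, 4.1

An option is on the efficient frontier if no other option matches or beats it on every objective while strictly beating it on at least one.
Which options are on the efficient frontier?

P1: not dominated (best interview score).
P2: dominated by P6 (salary ask 122≤213, start delay 6≤16, experience 12≥12, interview score 8.0≥8.0).
P3: not dominated.
P4: dominated by P6 (salary ask 122≤209, start delay 6≤7, experience 12≥4, interview score 8.0≥7.3).
P5: not dominated.
P6: not dominated.
P7: not dominated.
P8: not dominated (best start delay).
P9: not dominated (best salary ask).

P1, P3, P5, P6, P7, P8, P9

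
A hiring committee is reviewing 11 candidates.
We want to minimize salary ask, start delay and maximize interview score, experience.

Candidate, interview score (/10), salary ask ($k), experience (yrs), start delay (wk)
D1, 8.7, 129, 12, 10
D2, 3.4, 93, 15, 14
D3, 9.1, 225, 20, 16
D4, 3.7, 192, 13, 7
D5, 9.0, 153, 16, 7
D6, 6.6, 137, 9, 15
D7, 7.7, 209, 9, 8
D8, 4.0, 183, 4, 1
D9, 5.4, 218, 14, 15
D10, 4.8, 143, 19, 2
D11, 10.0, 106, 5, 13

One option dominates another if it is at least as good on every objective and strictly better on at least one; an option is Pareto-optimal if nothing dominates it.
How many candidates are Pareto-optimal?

7

D1: not dominated.
D2: not dominated (best salary ask).
D3: not dominated (best experience).
D4: dominated by D5 (interview score 9.0≥3.7, salary ask 153≤192, experience 16≥13, start delay 7≤7).
D5: not dominated.
D6: dominated by D1 (interview score 8.7≥6.6, salary ask 129≤137, experience 12≥9, start delay 10≤15).
D7: dominated by D5 (interview score 9.0≥7.7, salary ask 153≤209, experience 16≥9, start delay 7≤8).
D8: not dominated (best start delay).
D9: dominated by D5 (interview score 9.0≥5.4, salary ask 153≤218, experience 16≥14, start delay 7≤15).
D10: not dominated.
D11: not dominated (best interview score).
Pareto-optimal: D1, D2, D3, D5, D8, D10, D11 → 7.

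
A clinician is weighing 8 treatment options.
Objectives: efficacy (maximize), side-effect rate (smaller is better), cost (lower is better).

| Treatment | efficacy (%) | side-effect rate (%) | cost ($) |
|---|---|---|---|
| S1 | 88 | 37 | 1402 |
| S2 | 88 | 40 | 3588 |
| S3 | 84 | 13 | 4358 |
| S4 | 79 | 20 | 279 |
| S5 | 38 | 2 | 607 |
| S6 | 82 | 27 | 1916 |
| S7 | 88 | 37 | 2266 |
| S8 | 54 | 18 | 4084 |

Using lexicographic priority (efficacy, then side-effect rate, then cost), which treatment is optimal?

First maximize efficacy: best is 88, kept {S1, S2, S7}.
Then minimize side-effect rate: best is 37, kept {S1, S7}.
Then minimize cost: best is 1402, kept {S1}.

S1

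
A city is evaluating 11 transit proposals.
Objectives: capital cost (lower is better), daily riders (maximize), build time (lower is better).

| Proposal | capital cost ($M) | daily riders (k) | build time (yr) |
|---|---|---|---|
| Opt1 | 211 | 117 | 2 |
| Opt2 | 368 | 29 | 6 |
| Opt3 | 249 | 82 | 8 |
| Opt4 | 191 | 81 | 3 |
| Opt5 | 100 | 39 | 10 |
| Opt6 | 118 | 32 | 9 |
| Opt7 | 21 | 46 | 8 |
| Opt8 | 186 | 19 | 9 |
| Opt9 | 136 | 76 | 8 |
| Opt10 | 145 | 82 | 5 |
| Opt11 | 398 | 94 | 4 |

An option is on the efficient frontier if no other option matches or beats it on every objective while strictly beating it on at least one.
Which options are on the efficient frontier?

Opt1: not dominated (best daily riders).
Opt2: dominated by Opt1 (capital cost 211≤368, daily riders 117≥29, build time 2≤6).
Opt3: dominated by Opt1 (capital cost 211≤249, daily riders 117≥82, build time 2≤8).
Opt4: not dominated.
Opt5: dominated by Opt7 (capital cost 21≤100, daily riders 46≥39, build time 8≤10).
Opt6: dominated by Opt7 (capital cost 21≤118, daily riders 46≥32, build time 8≤9).
Opt7: not dominated (best capital cost).
Opt8: dominated by Opt6 (capital cost 118≤186, daily riders 32≥19, build time 9≤9).
Opt9: not dominated.
Opt10: not dominated.
Opt11: dominated by Opt1 (capital cost 211≤398, daily riders 117≥94, build time 2≤4).

Opt1, Opt4, Opt7, Opt9, Opt10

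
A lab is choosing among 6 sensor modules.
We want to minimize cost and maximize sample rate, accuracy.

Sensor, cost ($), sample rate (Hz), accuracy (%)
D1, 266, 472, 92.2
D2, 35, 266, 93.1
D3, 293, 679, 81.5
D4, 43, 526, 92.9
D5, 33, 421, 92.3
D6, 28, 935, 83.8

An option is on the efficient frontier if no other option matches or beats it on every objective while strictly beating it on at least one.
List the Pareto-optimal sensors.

D2, D4, D5, D6

D1: dominated by D4 (cost 43≤266, sample rate 526≥472, accuracy 92.9≥92.2).
D2: not dominated (best accuracy).
D3: dominated by D6 (cost 28≤293, sample rate 935≥679, accuracy 83.8≥81.5).
D4: not dominated.
D5: not dominated.
D6: not dominated (best cost).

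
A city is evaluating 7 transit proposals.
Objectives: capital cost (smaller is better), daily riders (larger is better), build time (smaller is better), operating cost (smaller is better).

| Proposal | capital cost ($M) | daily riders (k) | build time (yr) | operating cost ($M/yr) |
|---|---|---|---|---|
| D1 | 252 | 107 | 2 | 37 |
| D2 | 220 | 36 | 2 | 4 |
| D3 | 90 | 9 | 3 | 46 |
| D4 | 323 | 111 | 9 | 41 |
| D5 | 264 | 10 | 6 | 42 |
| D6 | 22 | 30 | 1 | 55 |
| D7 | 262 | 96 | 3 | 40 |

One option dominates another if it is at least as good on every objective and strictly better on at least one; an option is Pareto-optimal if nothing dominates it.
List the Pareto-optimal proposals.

D1, D2, D3, D4, D6

D1: not dominated.
D2: not dominated (best operating cost).
D3: not dominated.
D4: not dominated (best daily riders).
D5: dominated by D1 (capital cost 252≤264, daily riders 107≥10, build time 2≤6, operating cost 37≤42).
D6: not dominated (best capital cost).
D7: dominated by D1 (capital cost 252≤262, daily riders 107≥96, build time 2≤3, operating cost 37≤40).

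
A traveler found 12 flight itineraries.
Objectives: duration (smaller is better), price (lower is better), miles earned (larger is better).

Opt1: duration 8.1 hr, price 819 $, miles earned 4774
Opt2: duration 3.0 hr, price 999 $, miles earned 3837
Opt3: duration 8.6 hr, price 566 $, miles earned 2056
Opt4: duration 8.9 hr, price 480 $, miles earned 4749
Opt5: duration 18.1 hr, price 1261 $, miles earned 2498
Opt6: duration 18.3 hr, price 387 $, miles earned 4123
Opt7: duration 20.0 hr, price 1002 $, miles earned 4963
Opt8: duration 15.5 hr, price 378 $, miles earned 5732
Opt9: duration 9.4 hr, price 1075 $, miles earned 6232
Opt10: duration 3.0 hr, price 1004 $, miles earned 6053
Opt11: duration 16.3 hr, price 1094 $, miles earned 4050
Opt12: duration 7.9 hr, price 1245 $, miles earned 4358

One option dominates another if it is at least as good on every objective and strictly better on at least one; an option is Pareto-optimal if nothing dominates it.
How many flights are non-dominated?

7

Opt1: not dominated.
Opt2: not dominated.
Opt3: not dominated.
Opt4: not dominated.
Opt5: dominated by Opt1 (duration 8.1≤18.1, price 819≤1261, miles earned 4774≥2498).
Opt6: dominated by Opt8 (duration 15.5≤18.3, price 378≤387, miles earned 5732≥4123).
Opt7: dominated by Opt8 (duration 15.5≤20.0, price 378≤1002, miles earned 5732≥4963).
Opt8: not dominated (best price).
Opt9: not dominated (best miles earned).
Opt10: not dominated.
Opt11: dominated by Opt1 (duration 8.1≤16.3, price 819≤1094, miles earned 4774≥4050).
Opt12: dominated by Opt10 (duration 3.0≤7.9, price 1004≤1245, miles earned 6053≥4358).
Pareto-optimal: Opt1, Opt2, Opt3, Opt4, Opt8, Opt9, Opt10 → 7.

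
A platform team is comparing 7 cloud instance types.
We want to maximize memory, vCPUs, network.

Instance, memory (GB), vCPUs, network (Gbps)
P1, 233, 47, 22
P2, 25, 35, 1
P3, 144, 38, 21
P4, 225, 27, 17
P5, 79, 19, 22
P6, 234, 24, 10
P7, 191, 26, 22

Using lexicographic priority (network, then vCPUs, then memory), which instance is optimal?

P1

First maximize network: best is 22, kept {P1, P5, P7}.
Then maximize vCPUs: best is 47, kept {P1}.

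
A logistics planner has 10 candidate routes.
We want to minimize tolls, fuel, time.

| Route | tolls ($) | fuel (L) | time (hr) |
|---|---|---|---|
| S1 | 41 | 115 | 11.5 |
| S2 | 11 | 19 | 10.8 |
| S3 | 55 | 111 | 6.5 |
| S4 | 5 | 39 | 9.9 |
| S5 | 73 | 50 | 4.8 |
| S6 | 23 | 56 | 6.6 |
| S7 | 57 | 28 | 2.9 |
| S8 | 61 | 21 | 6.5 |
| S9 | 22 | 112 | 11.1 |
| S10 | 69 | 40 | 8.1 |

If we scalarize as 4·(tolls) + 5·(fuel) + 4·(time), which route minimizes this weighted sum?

S2

S1: 4·41 + 5·115 + 4·11.5 = 785.0
S2: 4·11 + 5·19 + 4·10.8 = 182.2
S3: 4·55 + 5·111 + 4·6.5 = 801.0
S4: 4·5 + 5·39 + 4·9.9 = 254.6
S5: 4·73 + 5·50 + 4·4.8 = 561.2
S6: 4·23 + 5·56 + 4·6.6 = 398.4
S7: 4·57 + 5·28 + 4·2.9 = 379.6
S8: 4·61 + 5·21 + 4·6.5 = 375.0
S9: 4·22 + 5·112 + 4·11.1 = 692.4
S10: 4·69 + 5·40 + 4·8.1 = 508.4
Lowest: S2 at 182.2.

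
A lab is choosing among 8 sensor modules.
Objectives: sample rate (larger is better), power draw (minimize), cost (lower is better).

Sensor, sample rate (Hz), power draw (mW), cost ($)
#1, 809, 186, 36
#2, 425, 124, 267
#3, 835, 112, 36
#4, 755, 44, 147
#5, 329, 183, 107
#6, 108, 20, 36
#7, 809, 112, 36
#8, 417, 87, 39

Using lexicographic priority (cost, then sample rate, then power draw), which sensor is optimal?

First minimize cost: best is 36, kept {#1, #3, #6, #7}.
Then maximize sample rate: best is 835, kept {#3}.

#3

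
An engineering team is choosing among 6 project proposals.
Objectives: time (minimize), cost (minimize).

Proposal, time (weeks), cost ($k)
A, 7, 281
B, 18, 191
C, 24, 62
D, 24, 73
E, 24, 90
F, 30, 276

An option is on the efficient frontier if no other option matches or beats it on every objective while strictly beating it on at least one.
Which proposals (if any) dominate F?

B, C, D, E

B: time 18≤30, cost 191≤276 — dominates F.
C: time 24≤30, cost 62≤276 — dominates F.
D: time 24≤30, cost 73≤276 — dominates F.
E: time 24≤30, cost 90≤276 — dominates F.
Others (A) are each worse than F on at least one objective.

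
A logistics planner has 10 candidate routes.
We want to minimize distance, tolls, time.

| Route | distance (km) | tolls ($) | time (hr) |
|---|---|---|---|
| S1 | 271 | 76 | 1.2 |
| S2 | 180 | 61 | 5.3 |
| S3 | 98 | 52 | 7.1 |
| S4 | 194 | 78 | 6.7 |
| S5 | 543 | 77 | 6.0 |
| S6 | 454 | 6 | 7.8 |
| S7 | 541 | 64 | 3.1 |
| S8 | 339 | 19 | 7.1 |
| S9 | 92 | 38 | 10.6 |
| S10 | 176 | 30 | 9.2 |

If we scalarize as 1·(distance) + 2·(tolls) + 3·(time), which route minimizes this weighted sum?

S9

S1: 1·271 + 2·76 + 3·1.2 = 426.6
S2: 1·180 + 2·61 + 3·5.3 = 317.9
S3: 1·98 + 2·52 + 3·7.1 = 223.3
S4: 1·194 + 2·78 + 3·6.7 = 370.1
S5: 1·543 + 2·77 + 3·6.0 = 715.0
S6: 1·454 + 2·6 + 3·7.8 = 489.4
S7: 1·541 + 2·64 + 3·3.1 = 678.3
S8: 1·339 + 2·19 + 3·7.1 = 398.3
S9: 1·92 + 2·38 + 3·10.6 = 199.8
S10: 1·176 + 2·30 + 3·9.2 = 263.6
Lowest: S9 at 199.8.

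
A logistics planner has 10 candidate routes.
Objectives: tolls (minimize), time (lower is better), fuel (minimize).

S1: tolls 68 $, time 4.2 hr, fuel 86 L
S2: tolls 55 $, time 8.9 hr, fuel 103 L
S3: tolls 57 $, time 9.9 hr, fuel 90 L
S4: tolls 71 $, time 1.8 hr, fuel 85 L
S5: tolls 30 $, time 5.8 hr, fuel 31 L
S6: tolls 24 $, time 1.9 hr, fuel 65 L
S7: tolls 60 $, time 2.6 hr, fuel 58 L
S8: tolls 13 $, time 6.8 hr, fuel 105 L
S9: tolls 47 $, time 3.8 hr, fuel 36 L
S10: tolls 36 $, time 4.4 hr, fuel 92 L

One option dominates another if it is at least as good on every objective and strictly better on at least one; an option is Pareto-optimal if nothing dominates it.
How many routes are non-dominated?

S1: dominated by S6 (tolls 24≤68, time 1.9≤4.2, fuel 65≤86).
S2: dominated by S5 (tolls 30≤55, time 5.8≤8.9, fuel 31≤103).
S3: dominated by S5 (tolls 30≤57, time 5.8≤9.9, fuel 31≤90).
S4: not dominated (best time).
S5: not dominated (best fuel).
S6: not dominated.
S7: not dominated.
S8: not dominated (best tolls).
S9: not dominated.
S10: dominated by S6 (tolls 24≤36, time 1.9≤4.4, fuel 65≤92).
Pareto-optimal: S4, S5, S6, S7, S8, S9 → 6.

6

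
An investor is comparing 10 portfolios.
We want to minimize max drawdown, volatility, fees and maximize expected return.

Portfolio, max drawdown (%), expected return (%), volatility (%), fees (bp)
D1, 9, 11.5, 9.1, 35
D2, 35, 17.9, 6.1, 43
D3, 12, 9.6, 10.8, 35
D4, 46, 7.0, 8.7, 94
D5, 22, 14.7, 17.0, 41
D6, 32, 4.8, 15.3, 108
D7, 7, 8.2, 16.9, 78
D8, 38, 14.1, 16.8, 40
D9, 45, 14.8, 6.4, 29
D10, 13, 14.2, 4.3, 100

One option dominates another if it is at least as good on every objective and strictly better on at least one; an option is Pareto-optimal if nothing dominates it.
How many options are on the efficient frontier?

D1: not dominated.
D2: not dominated (best expected return).
D3: dominated by D1 (max drawdown 9≤12, expected return 11.5≥9.6, volatility 9.1≤10.8, fees 35≤35).
D4: dominated by D2 (max drawdown 35≤46, expected return 17.9≥7.0, volatility 6.1≤8.7, fees 43≤94).
D5: not dominated.
D6: dominated by D1 (max drawdown 9≤32, expected return 11.5≥4.8, volatility 9.1≤15.3, fees 35≤108).
D7: not dominated (best max drawdown).
D8: not dominated.
D9: not dominated (best fees).
D10: not dominated (best volatility).
Pareto-optimal: D1, D2, D5, D7, D8, D9, D10 → 7.

7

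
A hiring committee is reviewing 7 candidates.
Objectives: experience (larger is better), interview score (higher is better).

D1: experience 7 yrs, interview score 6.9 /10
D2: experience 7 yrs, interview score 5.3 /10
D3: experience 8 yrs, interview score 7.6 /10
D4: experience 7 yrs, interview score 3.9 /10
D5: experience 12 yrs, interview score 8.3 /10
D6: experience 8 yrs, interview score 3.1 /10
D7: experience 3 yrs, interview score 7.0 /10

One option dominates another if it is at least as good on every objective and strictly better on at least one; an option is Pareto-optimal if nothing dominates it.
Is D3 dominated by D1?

D1 vs D3: D1 is worse on experience (7 vs 8), so it does not dominate D3.

No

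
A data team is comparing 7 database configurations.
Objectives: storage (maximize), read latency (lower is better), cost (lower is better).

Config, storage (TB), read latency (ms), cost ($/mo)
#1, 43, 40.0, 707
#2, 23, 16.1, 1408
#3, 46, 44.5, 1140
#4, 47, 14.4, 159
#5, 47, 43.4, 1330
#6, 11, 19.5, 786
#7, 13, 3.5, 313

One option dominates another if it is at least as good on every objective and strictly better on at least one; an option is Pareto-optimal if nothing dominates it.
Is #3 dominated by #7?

No

#7 vs #3: #7 is worse on storage (13 vs 46), so it does not dominate #3.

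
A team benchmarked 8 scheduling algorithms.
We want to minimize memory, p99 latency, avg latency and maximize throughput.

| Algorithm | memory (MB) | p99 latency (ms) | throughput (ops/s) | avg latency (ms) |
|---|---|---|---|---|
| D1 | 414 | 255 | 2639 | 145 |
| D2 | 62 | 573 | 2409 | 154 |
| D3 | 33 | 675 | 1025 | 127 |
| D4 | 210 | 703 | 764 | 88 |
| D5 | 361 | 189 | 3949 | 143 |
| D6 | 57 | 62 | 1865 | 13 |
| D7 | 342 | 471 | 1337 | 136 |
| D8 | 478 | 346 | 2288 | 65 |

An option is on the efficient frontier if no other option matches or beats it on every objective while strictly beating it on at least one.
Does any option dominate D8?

D1: worse on avg latency (145 vs 65).
D2: worse on p99 latency (573 vs 346).
D3: worse on p99 latency (675 vs 346).
D4: worse on p99 latency (703 vs 346).
D5: worse on avg latency (143 vs 65).
D6: worse on throughput (1865 vs 2288).
D7: worse on p99 latency (471 vs 346).
No option is at least as good as D8 on every objective and strictly better on one.

No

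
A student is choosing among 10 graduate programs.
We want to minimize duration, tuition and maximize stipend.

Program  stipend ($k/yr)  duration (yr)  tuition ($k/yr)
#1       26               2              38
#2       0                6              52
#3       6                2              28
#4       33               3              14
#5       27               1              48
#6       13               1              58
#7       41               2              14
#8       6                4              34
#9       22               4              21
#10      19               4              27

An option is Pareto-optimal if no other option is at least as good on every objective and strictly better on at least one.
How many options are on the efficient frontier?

2

#1: dominated by #7 (stipend 41≥26, duration 2≤2, tuition 14≤38).
#2: dominated by #1 (stipend 26≥0, duration 2≤6, tuition 38≤52).
#3: dominated by #7 (stipend 41≥6, duration 2≤2, tuition 14≤28).
#4: dominated by #7 (stipend 41≥33, duration 2≤3, tuition 14≤14).
#5: not dominated.
#6: dominated by #5 (stipend 27≥13, duration 1≤1, tuition 48≤58).
#7: not dominated (best stipend).
#8: dominated by #3 (stipend 6≥6, duration 2≤4, tuition 28≤34).
#9: dominated by #4 (stipend 33≥22, duration 3≤4, tuition 14≤21).
#10: dominated by #4 (stipend 33≥19, duration 3≤4, tuition 14≤27).
Pareto-optimal: #5, #7 → 2.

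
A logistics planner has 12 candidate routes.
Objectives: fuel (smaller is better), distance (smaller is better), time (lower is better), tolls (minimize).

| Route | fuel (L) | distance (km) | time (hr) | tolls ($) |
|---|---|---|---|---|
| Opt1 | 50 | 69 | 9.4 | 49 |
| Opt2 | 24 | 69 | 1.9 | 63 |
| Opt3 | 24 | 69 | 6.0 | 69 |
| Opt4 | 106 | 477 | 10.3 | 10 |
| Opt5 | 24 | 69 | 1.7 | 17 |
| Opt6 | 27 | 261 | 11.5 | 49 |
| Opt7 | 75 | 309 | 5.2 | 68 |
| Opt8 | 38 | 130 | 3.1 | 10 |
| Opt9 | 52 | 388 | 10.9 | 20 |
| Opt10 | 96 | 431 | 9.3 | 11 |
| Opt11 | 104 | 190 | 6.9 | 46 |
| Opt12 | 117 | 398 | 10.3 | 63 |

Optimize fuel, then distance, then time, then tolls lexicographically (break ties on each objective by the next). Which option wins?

First minimize fuel: best is 24, kept {Opt2, Opt3, Opt5}.
Then minimize distance: best is 69, kept {Opt2, Opt3, Opt5}.
Then minimize time: best is 1.7, kept {Opt5}.

Opt5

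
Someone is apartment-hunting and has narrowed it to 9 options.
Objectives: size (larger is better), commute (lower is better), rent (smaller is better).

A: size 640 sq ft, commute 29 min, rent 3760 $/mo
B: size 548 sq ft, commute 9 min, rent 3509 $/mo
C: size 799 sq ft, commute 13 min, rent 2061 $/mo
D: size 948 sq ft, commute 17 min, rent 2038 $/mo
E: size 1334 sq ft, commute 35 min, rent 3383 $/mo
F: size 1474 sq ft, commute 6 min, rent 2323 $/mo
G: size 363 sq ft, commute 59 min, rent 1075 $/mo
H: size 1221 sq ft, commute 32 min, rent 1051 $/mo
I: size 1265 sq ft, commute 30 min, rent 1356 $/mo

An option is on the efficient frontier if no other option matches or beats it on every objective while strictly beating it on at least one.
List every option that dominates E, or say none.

F: size 1474≥1334, commute 6≤35, rent 2323≤3383 — dominates E.
Others (A, B, C, D, G, H, I) are each worse than E on at least one objective.

F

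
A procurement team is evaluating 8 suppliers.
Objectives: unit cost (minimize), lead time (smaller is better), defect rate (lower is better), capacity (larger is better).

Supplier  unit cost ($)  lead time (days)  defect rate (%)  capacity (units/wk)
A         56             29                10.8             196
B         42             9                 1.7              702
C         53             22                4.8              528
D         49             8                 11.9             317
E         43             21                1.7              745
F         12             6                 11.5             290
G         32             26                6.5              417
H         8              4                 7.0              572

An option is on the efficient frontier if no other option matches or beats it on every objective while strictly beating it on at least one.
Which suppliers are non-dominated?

B, E, G, H

A: dominated by B (unit cost 42≤56, lead time 9≤29, defect rate 1.7≤10.8, capacity 702≥196).
B: not dominated.
C: dominated by B (unit cost 42≤53, lead time 9≤22, defect rate 1.7≤4.8, capacity 702≥528).
D: dominated by H (unit cost 8≤49, lead time 4≤8, defect rate 7.0≤11.9, capacity 572≥317).
E: not dominated (best capacity).
F: dominated by H (unit cost 8≤12, lead time 4≤6, defect rate 7.0≤11.5, capacity 572≥290).
G: not dominated.
H: not dominated (best unit cost).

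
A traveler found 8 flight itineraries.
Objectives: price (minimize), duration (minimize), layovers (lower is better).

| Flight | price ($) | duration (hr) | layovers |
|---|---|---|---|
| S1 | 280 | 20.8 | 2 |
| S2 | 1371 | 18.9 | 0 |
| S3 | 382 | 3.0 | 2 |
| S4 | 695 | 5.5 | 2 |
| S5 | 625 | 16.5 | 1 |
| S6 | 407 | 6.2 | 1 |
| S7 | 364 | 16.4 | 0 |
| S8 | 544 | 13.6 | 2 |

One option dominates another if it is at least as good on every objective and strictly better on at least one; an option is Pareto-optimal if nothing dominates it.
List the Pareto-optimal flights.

S1, S3, S6, S7

S1: not dominated (best price).
S2: dominated by S7 (price 364≤1371, duration 16.4≤18.9, layovers 0≤0).
S3: not dominated (best duration).
S4: dominated by S3 (price 382≤695, duration 3.0≤5.5, layovers 2≤2).
S5: dominated by S6 (price 407≤625, duration 6.2≤16.5, layovers 1≤1).
S6: not dominated.
S7: not dominated.
S8: dominated by S3 (price 382≤544, duration 3.0≤13.6, layovers 2≤2).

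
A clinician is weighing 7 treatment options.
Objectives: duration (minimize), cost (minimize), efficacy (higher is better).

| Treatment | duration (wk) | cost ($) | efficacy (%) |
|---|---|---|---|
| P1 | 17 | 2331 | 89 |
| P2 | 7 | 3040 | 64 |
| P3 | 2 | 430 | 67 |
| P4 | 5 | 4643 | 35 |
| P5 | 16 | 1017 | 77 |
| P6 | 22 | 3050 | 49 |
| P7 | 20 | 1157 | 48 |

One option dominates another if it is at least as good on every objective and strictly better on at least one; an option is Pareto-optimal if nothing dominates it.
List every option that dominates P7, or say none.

P3, P5

P3: duration 2≤20, cost 430≤1157, efficacy 67≥48 — dominates P7.
P5: duration 16≤20, cost 1017≤1157, efficacy 77≥48 — dominates P7.
Others (P1, P2, P4, P6) are each worse than P7 on at least one objective.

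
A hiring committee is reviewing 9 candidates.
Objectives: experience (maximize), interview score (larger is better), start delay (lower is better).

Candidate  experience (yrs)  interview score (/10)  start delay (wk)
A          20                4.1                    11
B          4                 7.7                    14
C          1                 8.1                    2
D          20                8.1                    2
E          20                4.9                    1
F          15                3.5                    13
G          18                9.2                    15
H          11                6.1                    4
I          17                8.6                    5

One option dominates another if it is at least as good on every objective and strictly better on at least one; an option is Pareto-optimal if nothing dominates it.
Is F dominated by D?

D vs F: experience 20≥15, interview score 8.1≥3.5, start delay 2≤13 — D is at least as good on every objective with at least one strict improvement.

Yes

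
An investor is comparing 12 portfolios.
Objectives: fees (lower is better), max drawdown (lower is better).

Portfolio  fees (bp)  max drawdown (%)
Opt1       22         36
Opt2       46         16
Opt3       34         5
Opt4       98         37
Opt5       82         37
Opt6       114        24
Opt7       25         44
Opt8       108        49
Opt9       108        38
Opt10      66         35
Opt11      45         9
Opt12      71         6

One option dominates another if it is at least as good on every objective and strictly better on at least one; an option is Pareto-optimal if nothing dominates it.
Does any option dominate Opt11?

Yes

Opt3 vs Opt11: fees 34≤45, max drawdown 5≤9 — Opt3 is at least as good on every objective and strictly better on at least one, so Opt3 dominates Opt11.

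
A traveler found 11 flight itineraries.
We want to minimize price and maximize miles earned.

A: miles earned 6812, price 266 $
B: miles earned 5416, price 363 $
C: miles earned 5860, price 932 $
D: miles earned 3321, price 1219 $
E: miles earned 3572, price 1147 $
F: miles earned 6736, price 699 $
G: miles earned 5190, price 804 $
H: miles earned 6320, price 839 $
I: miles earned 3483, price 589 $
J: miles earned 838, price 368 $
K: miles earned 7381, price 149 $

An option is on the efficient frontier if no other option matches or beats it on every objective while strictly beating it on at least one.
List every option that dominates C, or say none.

A, F, H, K

A: miles earned 6812≥5860, price 266≤932 — dominates C.
F: miles earned 6736≥5860, price 699≤932 — dominates C.
H: miles earned 6320≥5860, price 839≤932 — dominates C.
K: miles earned 7381≥5860, price 149≤932 — dominates C.
Others (B, D, E, G, I, J) are each worse than C on at least one objective.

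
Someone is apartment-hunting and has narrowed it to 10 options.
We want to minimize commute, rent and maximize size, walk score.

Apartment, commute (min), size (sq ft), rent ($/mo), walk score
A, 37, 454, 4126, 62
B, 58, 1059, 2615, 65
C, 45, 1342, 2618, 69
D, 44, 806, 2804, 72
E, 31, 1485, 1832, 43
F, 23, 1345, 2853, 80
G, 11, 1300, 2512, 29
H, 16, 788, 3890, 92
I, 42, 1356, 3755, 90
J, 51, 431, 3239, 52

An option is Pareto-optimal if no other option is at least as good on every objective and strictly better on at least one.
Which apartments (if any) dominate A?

F, H

F: commute 23≤37, size 1345≥454, rent 2853≤4126, walk score 80≥62 — dominates A.
H: commute 16≤37, size 788≥454, rent 3890≤4126, walk score 92≥62 — dominates A.
Others (B, C, D, E, G, I, J) are each worse than A on at least one objective.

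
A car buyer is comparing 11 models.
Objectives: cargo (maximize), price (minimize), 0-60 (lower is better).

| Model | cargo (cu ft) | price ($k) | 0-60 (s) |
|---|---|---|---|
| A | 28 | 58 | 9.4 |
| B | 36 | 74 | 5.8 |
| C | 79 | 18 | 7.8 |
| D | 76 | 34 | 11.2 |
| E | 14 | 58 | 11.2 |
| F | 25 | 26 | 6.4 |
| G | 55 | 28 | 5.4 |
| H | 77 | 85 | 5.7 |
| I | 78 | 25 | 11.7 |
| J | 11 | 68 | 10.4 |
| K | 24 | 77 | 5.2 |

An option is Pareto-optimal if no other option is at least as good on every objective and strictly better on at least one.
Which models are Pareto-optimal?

C, F, G, H, K

A: dominated by C (cargo 79≥28, price 18≤58, 0-60 7.8≤9.4).
B: dominated by G (cargo 55≥36, price 28≤74, 0-60 5.4≤5.8).
C: not dominated (best cargo).
D: dominated by C (cargo 79≥76, price 18≤34, 0-60 7.8≤11.2).
E: dominated by A (cargo 28≥14, price 58≤58, 0-60 9.4≤11.2).
F: not dominated.
G: not dominated.
H: not dominated.
I: dominated by C (cargo 79≥78, price 18≤25, 0-60 7.8≤11.7).
J: dominated by A (cargo 28≥11, price 58≤68, 0-60 9.4≤10.4).
K: not dominated (best 0-60).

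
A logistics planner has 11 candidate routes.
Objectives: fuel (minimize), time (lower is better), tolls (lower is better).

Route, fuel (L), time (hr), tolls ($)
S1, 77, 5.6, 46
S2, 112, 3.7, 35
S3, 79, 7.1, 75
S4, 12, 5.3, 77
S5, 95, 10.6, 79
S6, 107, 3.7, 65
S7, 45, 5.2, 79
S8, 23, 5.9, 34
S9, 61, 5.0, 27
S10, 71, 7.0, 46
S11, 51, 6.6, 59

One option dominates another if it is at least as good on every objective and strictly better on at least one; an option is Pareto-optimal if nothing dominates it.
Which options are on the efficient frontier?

S2, S4, S6, S7, S8, S9

S1: dominated by S9 (fuel 61≤77, time 5.0≤5.6, tolls 27≤46).
S2: not dominated.
S3: dominated by S1 (fuel 77≤79, time 5.6≤7.1, tolls 46≤75).
S4: not dominated (best fuel).
S5: dominated by S1 (fuel 77≤95, time 5.6≤10.6, tolls 46≤79).
S6: not dominated.
S7: not dominated.
S8: not dominated.
S9: not dominated (best tolls).
S10: dominated by S8 (fuel 23≤71, time 5.9≤7.0, tolls 34≤46).
S11: dominated by S8 (fuel 23≤51, time 5.9≤6.6, tolls 34≤59).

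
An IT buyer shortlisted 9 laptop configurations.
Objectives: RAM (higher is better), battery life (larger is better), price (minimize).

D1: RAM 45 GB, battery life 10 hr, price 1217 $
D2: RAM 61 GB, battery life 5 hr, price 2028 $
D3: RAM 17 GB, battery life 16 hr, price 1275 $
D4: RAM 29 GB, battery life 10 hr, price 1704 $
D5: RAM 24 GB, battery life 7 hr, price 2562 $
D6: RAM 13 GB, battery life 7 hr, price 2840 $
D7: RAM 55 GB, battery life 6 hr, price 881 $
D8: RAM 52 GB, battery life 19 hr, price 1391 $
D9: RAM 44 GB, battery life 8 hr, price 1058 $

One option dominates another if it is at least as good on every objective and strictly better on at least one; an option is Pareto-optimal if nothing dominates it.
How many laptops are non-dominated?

6

D1: not dominated.
D2: not dominated (best RAM).
D3: not dominated.
D4: dominated by D1 (RAM 45≥29, battery life 10≥10, price 1217≤1704).
D5: dominated by D1 (RAM 45≥24, battery life 10≥7, price 1217≤2562).
D6: dominated by D1 (RAM 45≥13, battery life 10≥7, price 1217≤2840).
D7: not dominated (best price).
D8: not dominated (best battery life).
D9: not dominated.
Pareto-optimal: D1, D2, D3, D7, D8, D9 → 6.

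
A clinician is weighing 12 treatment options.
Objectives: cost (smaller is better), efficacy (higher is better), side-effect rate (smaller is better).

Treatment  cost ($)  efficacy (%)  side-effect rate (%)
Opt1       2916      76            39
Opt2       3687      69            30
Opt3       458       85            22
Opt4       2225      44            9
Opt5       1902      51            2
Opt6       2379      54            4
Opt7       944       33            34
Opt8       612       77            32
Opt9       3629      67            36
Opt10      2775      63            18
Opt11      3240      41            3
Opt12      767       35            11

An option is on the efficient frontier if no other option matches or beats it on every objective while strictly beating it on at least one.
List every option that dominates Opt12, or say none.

none

Opt1: worse on cost (2916 vs 767).
Opt2: worse on cost (3687 vs 767).
Opt3: worse on side-effect rate (22 vs 11).
Opt4: worse on cost (2225 vs 767).
Opt5: worse on cost (1902 vs 767).
Opt6: worse on cost (2379 vs 767).
Opt7: worse on cost (944 vs 767).
Opt8: worse on side-effect rate (32 vs 11).
Opt9: worse on cost (3629 vs 767).
Opt10: worse on cost (2775 vs 767).
Opt11: worse on cost (3240 vs 767).
No option dominates Opt12.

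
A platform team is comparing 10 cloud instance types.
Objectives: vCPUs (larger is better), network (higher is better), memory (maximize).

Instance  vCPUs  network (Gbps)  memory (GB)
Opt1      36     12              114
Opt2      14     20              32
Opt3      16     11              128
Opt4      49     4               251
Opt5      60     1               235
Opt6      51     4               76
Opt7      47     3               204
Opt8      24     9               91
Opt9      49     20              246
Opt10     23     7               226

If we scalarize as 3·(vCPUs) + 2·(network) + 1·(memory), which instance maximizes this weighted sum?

Opt9

Opt1: 3·36 + 2·12 + 1·114 = 246
Opt2: 3·14 + 2·20 + 1·32 = 114
Opt3: 3·16 + 2·11 + 1·128 = 198
Opt4: 3·49 + 2·4 + 1·251 = 406
Opt5: 3·60 + 2·1 + 1·235 = 417
Opt6: 3·51 + 2·4 + 1·76 = 237
Opt7: 3·47 + 2·3 + 1·204 = 351
Opt8: 3·24 + 2·9 + 1·91 = 181
Opt9: 3·49 + 2·20 + 1·246 = 433
Opt10: 3·23 + 2·7 + 1·226 = 309
Highest: Opt9 at 433.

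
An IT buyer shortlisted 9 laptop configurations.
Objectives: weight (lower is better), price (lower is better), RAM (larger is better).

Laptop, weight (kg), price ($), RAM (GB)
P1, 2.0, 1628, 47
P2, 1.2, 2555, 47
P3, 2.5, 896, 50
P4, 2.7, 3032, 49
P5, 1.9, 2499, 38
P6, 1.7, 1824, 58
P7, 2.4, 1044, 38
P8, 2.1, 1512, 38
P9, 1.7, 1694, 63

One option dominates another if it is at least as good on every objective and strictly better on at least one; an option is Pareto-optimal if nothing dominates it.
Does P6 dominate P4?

Yes

P6 vs P4: weight 1.7≤2.7, price 1824≤3032, RAM 58≥49 — P6 is at least as good on every objective with at least one strict improvement.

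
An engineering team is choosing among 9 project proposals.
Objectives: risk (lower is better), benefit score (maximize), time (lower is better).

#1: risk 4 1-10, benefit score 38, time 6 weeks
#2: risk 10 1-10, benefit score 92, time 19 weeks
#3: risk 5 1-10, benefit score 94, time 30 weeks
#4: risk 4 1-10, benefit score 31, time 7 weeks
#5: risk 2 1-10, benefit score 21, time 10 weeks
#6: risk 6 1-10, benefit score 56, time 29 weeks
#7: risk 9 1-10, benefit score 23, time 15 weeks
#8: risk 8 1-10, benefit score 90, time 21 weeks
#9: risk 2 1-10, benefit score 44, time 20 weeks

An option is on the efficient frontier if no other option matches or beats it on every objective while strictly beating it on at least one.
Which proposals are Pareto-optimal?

#1, #2, #3, #5, #6, #8, #9

#1: not dominated (best time).
#2: not dominated.
#3: not dominated (best benefit score).
#4: dominated by #1 (risk 4≤4, benefit score 38≥31, time 6≤7).
#5: not dominated.
#6: not dominated.
#7: dominated by #1 (risk 4≤9, benefit score 38≥23, time 6≤15).
#8: not dominated.
#9: not dominated.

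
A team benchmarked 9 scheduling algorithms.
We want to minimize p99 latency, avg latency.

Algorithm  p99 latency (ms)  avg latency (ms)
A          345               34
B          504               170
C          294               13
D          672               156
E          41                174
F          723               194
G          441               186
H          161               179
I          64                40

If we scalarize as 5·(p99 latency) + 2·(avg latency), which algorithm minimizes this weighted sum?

A: 5·345 + 2·34 = 1793
B: 5·504 + 2·170 = 2860
C: 5·294 + 2·13 = 1496
D: 5·672 + 2·156 = 3672
E: 5·41 + 2·174 = 553
F: 5·723 + 2·194 = 4003
G: 5·441 + 2·186 = 2577
H: 5·161 + 2·179 = 1163
I: 5·64 + 2·40 = 400
Lowest: I at 400.

I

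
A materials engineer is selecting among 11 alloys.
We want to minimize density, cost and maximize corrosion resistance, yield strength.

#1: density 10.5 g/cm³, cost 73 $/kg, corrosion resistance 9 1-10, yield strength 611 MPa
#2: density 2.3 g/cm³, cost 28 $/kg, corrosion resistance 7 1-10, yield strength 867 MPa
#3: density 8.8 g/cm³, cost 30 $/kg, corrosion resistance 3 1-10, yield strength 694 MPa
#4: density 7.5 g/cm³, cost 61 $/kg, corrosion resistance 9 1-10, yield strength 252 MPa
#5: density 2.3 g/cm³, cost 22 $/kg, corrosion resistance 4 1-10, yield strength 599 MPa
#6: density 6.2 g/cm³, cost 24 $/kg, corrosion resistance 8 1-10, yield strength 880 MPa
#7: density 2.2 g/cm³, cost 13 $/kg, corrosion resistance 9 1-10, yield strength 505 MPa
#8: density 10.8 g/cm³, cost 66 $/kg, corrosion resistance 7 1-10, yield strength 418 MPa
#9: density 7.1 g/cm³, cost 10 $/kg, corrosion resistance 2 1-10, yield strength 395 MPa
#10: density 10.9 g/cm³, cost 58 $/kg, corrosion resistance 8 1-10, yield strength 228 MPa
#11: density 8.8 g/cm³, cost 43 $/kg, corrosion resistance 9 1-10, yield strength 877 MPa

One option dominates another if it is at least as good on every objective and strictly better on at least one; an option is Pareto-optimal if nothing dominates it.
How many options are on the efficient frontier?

6

#1: dominated by #11 (density 8.8≤10.5, cost 43≤73, corrosion resistance 9≥9, yield strength 877≥611).
#2: not dominated.
#3: dominated by #2 (density 2.3≤8.8, cost 28≤30, corrosion resistance 7≥3, yield strength 867≥694).
#4: dominated by #7 (density 2.2≤7.5, cost 13≤61, corrosion resistance 9≥9, yield strength 505≥252).
#5: not dominated.
#6: not dominated (best yield strength).
#7: not dominated (best density).
#8: dominated by #2 (density 2.3≤10.8, cost 28≤66, corrosion resistance 7≥7, yield strength 867≥418).
#9: not dominated (best cost).
#10: dominated by #6 (density 6.2≤10.9, cost 24≤58, corrosion resistance 8≥8, yield strength 880≥228).
#11: not dominated.
Pareto-optimal: #2, #5, #6, #7, #9, #11 → 6.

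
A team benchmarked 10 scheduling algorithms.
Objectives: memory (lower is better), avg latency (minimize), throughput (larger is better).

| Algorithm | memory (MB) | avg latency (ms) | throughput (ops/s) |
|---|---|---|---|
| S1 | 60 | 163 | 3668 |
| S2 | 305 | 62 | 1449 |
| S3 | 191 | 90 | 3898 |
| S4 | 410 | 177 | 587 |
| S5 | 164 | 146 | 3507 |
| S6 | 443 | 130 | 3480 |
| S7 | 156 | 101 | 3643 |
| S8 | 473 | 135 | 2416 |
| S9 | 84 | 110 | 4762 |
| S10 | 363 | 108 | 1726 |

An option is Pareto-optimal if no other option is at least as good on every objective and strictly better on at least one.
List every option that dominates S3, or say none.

S1: worse on avg latency (163 vs 90).
S2: worse on memory (305 vs 191).
S4: worse on memory (410 vs 191).
S5: worse on avg latency (146 vs 90).
S6: worse on memory (443 vs 191).
S7: worse on avg latency (101 vs 90).
S8: worse on memory (473 vs 191).
S9: worse on avg latency (110 vs 90).
S10: worse on memory (363 vs 191).
No option dominates S3.

none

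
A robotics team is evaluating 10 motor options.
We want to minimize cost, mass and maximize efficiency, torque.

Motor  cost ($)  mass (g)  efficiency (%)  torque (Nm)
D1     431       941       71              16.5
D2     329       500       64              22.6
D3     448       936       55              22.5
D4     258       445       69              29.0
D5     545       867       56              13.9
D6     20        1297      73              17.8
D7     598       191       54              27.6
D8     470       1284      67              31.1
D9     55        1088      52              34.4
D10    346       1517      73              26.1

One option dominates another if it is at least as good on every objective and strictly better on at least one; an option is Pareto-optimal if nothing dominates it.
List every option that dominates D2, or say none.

D4: cost 258≤329, mass 445≤500, efficiency 69≥64, torque 29.0≥22.6 — dominates D2.
Others (D1, D3, D5, D6, D7, D8, D9, D10) are each worse than D2 on at least one objective.

D4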